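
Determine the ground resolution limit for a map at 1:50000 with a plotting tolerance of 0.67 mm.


ground = 0.67 mm * 50000 / 1000 = 33.5 m

33.5 m


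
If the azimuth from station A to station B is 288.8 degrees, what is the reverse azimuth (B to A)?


back azimuth = (288.8 + 180) mod 360 = 108.8 degrees

108.8 degrees


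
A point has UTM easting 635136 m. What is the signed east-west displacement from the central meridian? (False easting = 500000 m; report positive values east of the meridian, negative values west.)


displacement = 635136 - 500000 = 135136 m

135136 m


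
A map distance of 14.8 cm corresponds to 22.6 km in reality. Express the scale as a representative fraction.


ground = 22.6 km = 2260000 cm; RF denominator = ground / map = 2260000 / 14.8 ≈ 152703; RF = 1:152703

1:152703


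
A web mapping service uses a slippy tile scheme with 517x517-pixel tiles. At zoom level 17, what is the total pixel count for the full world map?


tiles per axis = 2^17 = 131072
total tiles = 131072^2 = 17179869184
pixels per axis = 131072 * 517 = 67764224
total pixels = 67764224^2 = 4591990054322176

4591990054322176 pixels


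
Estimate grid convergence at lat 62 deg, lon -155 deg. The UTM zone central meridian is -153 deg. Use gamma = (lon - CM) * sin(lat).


gamma = (-155 - -153) * sin(62) = -2 * 0.882948 = -1.766 degrees

-1.766 degrees


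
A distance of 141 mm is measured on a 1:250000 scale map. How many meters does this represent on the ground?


ground = 141 mm * 250000 / 1000 = 35250.0 m

35250.0 m


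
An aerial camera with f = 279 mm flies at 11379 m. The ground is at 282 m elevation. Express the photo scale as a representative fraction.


scale = f / (H - h) = 279 mm / 11097 m = 279 / 11097000 = 1:39774

1:39774


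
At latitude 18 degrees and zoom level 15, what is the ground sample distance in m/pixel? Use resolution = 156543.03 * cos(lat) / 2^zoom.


res = 156543.03 * cos(18) / 2^15 = 156543.03 * 0.95105652 / 32768 = 4.54 m/pixel

4.54 m/pixel


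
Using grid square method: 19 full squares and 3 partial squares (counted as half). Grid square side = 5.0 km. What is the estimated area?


effective squares = 19 + 3 * 0.5 = 20.5
area = 20.5 * 25.0 = 512.5 km^2

512.5 km^2


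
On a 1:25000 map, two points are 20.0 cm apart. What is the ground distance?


ground = 20.0 cm * 25000 / 100 = 5000.0 m = 5.0 km

5.0 km


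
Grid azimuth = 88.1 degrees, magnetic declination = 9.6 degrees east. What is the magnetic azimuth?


magnetic azimuth = grid azimuth - declination (east +ve)
mag_az = 88.1 - 9.6 = 78.5 degrees

78.5 degrees


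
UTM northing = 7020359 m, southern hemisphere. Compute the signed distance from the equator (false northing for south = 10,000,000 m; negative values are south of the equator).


For southern: actual = 7020359 - 10000000 = -2979641 m

-2979641 m


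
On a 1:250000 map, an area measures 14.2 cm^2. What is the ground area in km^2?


ground_area = 14.2 * (250000/100)^2 = 88750000.0 m^2 = 88.75 km^2

88.75 km^2


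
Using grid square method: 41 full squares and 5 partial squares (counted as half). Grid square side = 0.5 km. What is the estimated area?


effective squares = 41 + 5 * 0.5 = 43.5
area = 43.5 * 0.25 = 10.875 km^2

10.875 km^2


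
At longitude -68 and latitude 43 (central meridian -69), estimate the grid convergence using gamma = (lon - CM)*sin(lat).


gamma = (-68 - -69) * sin(43) = 1 * 0.681998 = 0.682 degrees

0.682 degrees


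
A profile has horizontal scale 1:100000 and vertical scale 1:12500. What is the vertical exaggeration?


VE = horizontal_scale / vertical_scale = 100000 / 12500 = 8.0

8.0x


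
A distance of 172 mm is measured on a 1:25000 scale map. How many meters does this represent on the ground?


ground = 172 mm * 25000 / 1000 = 4300.0 m

4300.0 m


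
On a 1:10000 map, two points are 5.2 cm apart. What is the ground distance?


ground = 5.2 cm * 10000 / 100 = 520.0 m

520.0 m


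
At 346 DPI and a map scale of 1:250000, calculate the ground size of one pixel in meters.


pixel_cm = 2.54 / 346 ≈ 0.007341 cm
ground = pixel_cm * 250000 / 100 = 2.54 * 250000 / (346 * 100) = 635000 / 34600 ≈ 18.35 m

18.35 m


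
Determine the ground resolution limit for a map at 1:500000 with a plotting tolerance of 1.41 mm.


ground = 1.41 mm * 500000 / 1000 = 705.0 m

705.0 m


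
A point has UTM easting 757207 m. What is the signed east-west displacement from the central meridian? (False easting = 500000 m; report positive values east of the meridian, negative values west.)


displacement = 757207 - 500000 = 257207 m

257207 m


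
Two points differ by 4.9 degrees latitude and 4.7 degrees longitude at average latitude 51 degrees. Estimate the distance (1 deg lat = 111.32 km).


dlat_km = 4.9 * 111.32 = 545.468
dlon_km = 4.7 * 111.32 * cos(51) ≈ 329.263
dist = sqrt(545.468^2 + 329.263^2) ≈ 637.1 km

637.1 km


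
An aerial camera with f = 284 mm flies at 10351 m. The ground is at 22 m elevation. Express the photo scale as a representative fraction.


scale = f / (H - h) = 284 mm / 10329 m = 284 / 10329000 = 1:36370

1:36370


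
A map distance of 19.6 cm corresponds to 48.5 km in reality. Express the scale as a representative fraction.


ground = 48.5 km = 4850000 cm; RF denominator = ground / map = 4850000 / 19.6 ≈ 247449; RF = 1:247449

1:247449


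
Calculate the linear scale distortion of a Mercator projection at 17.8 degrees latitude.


SF = 1 / cos(17.8) = 1 / 0.952129 = 1.05

1.05


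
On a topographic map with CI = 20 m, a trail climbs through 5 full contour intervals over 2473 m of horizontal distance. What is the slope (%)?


elevation change = 5 * 20 = 100 m
slope = 100 / 2473 * 100 = 4.0%

4.0%


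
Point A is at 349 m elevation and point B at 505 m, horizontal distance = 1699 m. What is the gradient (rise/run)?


gradient = (505 - 349) / 1699 = 156 / 1699 = 0.0918

0.0918


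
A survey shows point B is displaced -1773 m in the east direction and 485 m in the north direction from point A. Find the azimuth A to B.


az = atan2(-1773, 485) = -74.7 deg
adjusted to 0-360: 285.3 degrees

285.3 degrees


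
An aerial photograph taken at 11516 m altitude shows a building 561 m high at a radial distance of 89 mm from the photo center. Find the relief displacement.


d = h * r / H = 561 * 89 / 11516 = 4.34 mm

4.34 mm


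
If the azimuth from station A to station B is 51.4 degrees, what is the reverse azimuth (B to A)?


back azimuth = (51.4 + 180) mod 360 = 231.4 degrees

231.4 degrees


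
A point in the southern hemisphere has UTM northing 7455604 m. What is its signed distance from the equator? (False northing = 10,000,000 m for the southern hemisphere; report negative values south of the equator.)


For southern: actual = 7455604 - 10000000 = -2544396 m

-2544396 m


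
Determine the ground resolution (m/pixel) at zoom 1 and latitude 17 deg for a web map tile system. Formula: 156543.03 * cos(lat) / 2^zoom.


res = 156543.03 * cos(17) / 2^1 = 156543.03 * 0.95630476 / 2 = 74851.42 m/pixel

74851.42 m/pixel


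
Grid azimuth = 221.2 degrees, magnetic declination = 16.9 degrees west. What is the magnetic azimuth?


magnetic azimuth = grid azimuth - declination (east +ve)
mag_az = 221.2 - -16.9 = 238.1 degrees

238.1 degrees


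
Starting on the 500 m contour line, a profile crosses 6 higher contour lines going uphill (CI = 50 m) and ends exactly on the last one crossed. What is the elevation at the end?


elevation = 500 + 6 * 50 = 800 m

800 m


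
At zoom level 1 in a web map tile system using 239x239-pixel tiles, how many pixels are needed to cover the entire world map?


tiles per axis = 2^1 = 2
total tiles = 2^2 = 4
pixels per axis = 2 * 239 = 478
total pixels = 478^2 = 228484

228484 pixels


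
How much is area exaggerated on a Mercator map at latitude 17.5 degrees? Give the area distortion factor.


area_distortion = 1/cos^2(17.5) = 1.099

1.099


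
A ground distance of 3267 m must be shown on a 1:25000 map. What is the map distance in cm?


map_cm = 3267 * 100 / 25000 = 13.068 cm ≈ 13.07 cm

13.07 cm


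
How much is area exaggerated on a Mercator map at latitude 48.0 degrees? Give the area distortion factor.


area_distortion = 1/cos^2(48.0) = 2.233

2.233


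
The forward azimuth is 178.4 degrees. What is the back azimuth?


back azimuth = (178.4 + 180) mod 360 = 358.4 degrees

358.4 degrees


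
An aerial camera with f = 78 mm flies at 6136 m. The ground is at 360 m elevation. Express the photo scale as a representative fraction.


scale = f / (H - h) = 78 mm / 5776 m = 78 / 5776000 = 1:74051

1:74051


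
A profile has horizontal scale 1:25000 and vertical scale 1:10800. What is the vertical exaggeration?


VE = horizontal_scale / vertical_scale = 25000 / 10800 ≈ 2.3

2.3x


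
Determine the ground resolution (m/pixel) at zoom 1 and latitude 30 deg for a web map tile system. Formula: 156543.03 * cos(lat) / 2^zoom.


res = 156543.03 * cos(30) / 2^1 = 156543.03 * 0.8660254 / 2 = 67785.12 m/pixel

67785.12 m/pixel


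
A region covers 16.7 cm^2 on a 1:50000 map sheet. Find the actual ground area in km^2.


ground_area = 16.7 * (50000/100)^2 = 4175000.0 m^2 = 4.175 km^2

4.175 km^2


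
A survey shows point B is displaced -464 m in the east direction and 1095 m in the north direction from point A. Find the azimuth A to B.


az = atan2(-464, 1095) = -23.0 deg
adjusted to 0-360: 337.0 degrees

337.0 degrees


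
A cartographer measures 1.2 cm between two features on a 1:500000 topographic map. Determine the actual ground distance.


ground = 1.2 cm * 500000 / 100 = 6000.0 m = 6.0 km

6.0 km


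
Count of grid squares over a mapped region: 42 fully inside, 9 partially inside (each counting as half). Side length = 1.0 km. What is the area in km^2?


effective squares = 42 + 9 * 0.5 = 46.5
area = 46.5 * 1.0 = 46.5 km^2

46.5 km^2


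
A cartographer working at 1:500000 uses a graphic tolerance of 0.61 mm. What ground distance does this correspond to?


ground = 0.61 mm * 500000 / 1000 = 305.0 m

305.0 m


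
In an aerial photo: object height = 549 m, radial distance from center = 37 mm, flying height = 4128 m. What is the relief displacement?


d = h * r / H = 549 * 37 / 4128 = 4.92 mm

4.92 mm


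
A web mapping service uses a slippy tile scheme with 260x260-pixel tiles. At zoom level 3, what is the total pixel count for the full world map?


tiles per axis = 2^3 = 8
total tiles = 8^2 = 64
pixels per axis = 8 * 260 = 2080
total pixels = 2080^2 = 4326400

4326400 pixels


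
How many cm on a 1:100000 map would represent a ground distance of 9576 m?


map_cm = 9576 * 100 / 100000 = 9.576 cm ≈ 9.58 cm

9.58 cm


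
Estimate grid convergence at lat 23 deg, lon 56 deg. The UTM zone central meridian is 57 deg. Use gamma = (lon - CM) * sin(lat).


gamma = (56 - 57) * sin(23) = -1 * 0.390731 = -0.391 degrees

-0.391 degrees


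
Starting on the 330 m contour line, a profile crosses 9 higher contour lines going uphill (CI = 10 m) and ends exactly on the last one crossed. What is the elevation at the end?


elevation = 330 + 9 * 10 = 420 m

420 m


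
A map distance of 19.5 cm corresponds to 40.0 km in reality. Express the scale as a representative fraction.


ground = 40.0 km = 4000000 cm; RF denominator = ground / map = 4000000 / 19.5 ≈ 205128; RF = 1:205128

1:205128


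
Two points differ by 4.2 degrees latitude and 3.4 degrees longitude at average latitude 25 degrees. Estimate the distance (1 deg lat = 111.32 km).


dlat_km = 4.2 * 111.32 = 467.544
dlon_km = 3.4 * 111.32 * cos(25) ≈ 343.027
dist = sqrt(467.544^2 + 343.027^2) ≈ 579.9 km

579.9 km


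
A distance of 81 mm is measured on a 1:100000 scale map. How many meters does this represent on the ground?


ground = 81 mm * 100000 / 1000 = 8100.0 m

8100.0 m


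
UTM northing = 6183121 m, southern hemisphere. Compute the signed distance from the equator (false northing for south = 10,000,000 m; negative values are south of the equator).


For southern: actual = 6183121 - 10000000 = -3816879 m

-3816879 m


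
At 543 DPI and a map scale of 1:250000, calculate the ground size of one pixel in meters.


pixel_cm = 2.54 / 543 ≈ 0.004678 cm
ground = pixel_cm * 250000 / 100 = 2.54 * 250000 / (543 * 100) = 635000 / 54300 ≈ 11.69 m

11.69 m


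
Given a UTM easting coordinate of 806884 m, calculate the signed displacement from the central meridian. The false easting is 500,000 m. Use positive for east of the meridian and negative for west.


displacement = 806884 - 500000 = 306884 m

306884 m


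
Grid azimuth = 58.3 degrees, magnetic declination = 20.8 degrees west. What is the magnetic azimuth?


magnetic azimuth = grid azimuth - declination (east +ve)
mag_az = 58.3 - -20.8 = 79.1 degrees

79.1 degrees


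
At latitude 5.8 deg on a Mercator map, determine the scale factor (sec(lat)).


SF = 1 / cos(5.8) = 1 / 0.994881 = 1.005

1.005


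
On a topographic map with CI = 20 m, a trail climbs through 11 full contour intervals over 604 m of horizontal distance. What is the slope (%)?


elevation change = 11 * 20 = 220 m
slope = 220 / 604 * 100 = 36.4%

36.4%


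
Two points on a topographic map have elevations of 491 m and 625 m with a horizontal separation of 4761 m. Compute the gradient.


gradient = (625 - 491) / 4761 = 134 / 4761 = 0.0281

0.0281


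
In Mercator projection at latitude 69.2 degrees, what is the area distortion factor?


area_distortion = 1/cos^2(69.2) = 7.93

7.93


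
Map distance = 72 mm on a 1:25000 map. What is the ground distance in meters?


ground = 72 mm * 25000 / 1000 = 1800.0 m

1800.0 m


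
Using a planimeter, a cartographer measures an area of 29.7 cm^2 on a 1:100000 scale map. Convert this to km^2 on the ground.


ground_area = 29.7 * (100000/100)^2 = 29700000.0 m^2 = 29.7 km^2

29.7 km^2


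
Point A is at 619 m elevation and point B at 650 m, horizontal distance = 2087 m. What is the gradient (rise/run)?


gradient = (650 - 619) / 2087 = 31 / 2087 = 0.0149

0.0149


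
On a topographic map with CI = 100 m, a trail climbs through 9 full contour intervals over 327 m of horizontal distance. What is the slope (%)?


elevation change = 9 * 100 = 900 m
slope = 900 / 327 * 100 = 275.2%

275.2%


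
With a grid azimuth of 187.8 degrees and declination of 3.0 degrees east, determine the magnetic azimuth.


magnetic azimuth = grid azimuth - declination (east +ve)
mag_az = 187.8 - 3.0 = 184.8 degrees

184.8 degrees


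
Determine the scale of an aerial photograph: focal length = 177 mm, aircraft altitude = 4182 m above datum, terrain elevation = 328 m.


scale = f / (H - h) = 177 mm / 3854 m = 177 / 3854000 = 1:21774

1:21774


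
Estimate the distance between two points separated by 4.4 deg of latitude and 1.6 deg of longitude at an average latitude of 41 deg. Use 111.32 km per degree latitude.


dlat_km = 4.4 * 111.32 = 489.808
dlon_km = 1.6 * 111.32 * cos(41) ≈ 134.423
dist = sqrt(489.808^2 + 134.423^2) ≈ 507.9 km

507.9 km


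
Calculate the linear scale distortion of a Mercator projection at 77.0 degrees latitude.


SF = 1 / cos(77.0) = 1 / 0.224951 = 4.445

4.445


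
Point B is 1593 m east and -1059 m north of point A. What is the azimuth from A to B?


az = atan2(1593, -1059) = 123.6 deg
adjusted to 0-360: 123.6 degrees

123.6 degrees


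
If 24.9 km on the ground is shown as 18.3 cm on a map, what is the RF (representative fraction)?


ground = 24.9 km = 2490000 cm; RF denominator = ground / map = 2490000 / 18.3 ≈ 136066; RF = 1:136066

1:136066


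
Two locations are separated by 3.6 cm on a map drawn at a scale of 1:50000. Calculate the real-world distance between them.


ground = 3.6 cm * 50000 / 100 = 1800.0 m = 1.8 km

1.8 km


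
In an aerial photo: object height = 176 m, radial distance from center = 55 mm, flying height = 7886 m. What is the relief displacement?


d = h * r / H = 176 * 55 / 7886 = 1.23 mm

1.23 mm


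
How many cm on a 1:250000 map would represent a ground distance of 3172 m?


map_cm = 3172 * 100 / 250000 = 1.2688 cm ≈ 1.27 cm

1.27 cm


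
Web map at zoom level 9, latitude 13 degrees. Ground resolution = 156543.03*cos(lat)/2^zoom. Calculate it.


res = 156543.03 * cos(13) / 2^9 = 156543.03 * 0.97437006 / 512 = 297.91 m/pixel

297.91 m/pixel


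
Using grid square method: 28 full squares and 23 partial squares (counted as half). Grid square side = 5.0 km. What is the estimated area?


effective squares = 28 + 23 * 0.5 = 39.5
area = 39.5 * 25.0 = 987.5 km^2

987.5 km^2


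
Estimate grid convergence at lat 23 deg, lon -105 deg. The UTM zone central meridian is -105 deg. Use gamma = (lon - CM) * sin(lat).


gamma = (-105 - -105) * sin(23) = 0 * 0.390731 = 0.0 degrees

0.0 degrees


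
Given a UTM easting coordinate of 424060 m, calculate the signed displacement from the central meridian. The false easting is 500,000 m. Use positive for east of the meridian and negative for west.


displacement = 424060 - 500000 = -75940 m

-75940 m


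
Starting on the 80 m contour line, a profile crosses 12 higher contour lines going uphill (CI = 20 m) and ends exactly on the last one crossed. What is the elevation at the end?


elevation = 80 + 12 * 20 = 320 m

320 m


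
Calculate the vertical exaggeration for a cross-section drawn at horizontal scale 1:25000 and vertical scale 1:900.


VE = horizontal_scale / vertical_scale = 25000 / 900 ≈ 27.8

27.8x


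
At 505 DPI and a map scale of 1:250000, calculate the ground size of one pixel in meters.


pixel_cm = 2.54 / 505 ≈ 0.00503 cm
ground = pixel_cm * 250000 / 100 = 2.54 * 250000 / (505 * 100) = 635000 / 50500 ≈ 12.57 m

12.57 m


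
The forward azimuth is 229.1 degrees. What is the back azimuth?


back azimuth = (229.1 + 180) mod 360 = 49.1 degrees

49.1 degrees


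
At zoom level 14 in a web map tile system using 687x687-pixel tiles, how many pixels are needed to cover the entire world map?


tiles per axis = 2^14 = 16384
total tiles = 16384^2 = 268435456
pixels per axis = 16384 * 687 = 11255808
total pixels = 11255808^2 = 126693213732864

126693213732864 pixels


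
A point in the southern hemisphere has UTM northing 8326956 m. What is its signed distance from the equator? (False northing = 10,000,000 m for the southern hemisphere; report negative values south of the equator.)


For southern: actual = 8326956 - 10000000 = -1673044 m

-1673044 m


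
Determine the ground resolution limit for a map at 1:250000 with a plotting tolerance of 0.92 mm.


ground = 0.92 mm * 250000 / 1000 = 230.0 m

230.0 m


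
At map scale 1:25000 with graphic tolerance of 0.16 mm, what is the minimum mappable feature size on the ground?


ground = 0.16 mm * 25000 / 1000 = 4.0 m

4.0 m


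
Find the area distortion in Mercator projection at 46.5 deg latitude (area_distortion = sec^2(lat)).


area_distortion = 1/cos^2(46.5) = 2.11

2.11


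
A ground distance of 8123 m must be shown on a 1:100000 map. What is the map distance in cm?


map_cm = 8123 * 100 / 100000 = 8.123 cm ≈ 8.12 cm

8.12 cm


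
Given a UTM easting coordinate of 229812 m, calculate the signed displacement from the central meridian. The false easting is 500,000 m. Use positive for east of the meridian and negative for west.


displacement = 229812 - 500000 = -270188 m

-270188 m


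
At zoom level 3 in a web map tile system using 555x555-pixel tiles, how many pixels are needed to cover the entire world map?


tiles per axis = 2^3 = 8
total tiles = 8^2 = 64
pixels per axis = 8 * 555 = 4440
total pixels = 4440^2 = 19713600

19713600 pixels


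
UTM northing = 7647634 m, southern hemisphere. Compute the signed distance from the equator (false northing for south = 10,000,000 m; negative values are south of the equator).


For southern: actual = 7647634 - 10000000 = -2352366 m

-2352366 m


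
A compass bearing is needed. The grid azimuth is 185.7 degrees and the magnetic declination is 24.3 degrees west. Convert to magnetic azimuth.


magnetic azimuth = grid azimuth - declination (east +ve)
mag_az = 185.7 - -24.3 = 210.0 degrees

210.0 degrees


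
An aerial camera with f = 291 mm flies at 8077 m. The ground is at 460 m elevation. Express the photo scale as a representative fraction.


scale = f / (H - h) = 291 mm / 7617 m = 291 / 7617000 = 1:26175

1:26175


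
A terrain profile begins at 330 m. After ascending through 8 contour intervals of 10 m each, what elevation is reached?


elevation = 330 + 8 * 10 = 410 m

410 m


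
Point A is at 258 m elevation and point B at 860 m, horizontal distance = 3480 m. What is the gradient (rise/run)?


gradient = (860 - 258) / 3480 = 602 / 3480 = 0.173

0.173


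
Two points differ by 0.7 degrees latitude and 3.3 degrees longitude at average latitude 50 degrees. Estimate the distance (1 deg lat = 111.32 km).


dlat_km = 0.7 * 111.32 = 77.924
dlon_km = 3.3 * 111.32 * cos(50) ≈ 236.132
dist = sqrt(77.924^2 + 236.132^2) ≈ 248.7 km

248.7 km


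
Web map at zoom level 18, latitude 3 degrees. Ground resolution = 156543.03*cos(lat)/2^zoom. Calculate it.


res = 156543.03 * cos(3) / 2^18 = 156543.03 * 0.99862953 / 262144 = 0.6 m/pixel

0.6 m/pixel


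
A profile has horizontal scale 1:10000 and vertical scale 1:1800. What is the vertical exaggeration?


VE = horizontal_scale / vertical_scale = 10000 / 1800 ≈ 5.6

5.6x


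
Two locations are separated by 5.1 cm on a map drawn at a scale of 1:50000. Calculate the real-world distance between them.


ground = 5.1 cm * 50000 / 100 = 2550.0 m = 2.55 km

2.55 km


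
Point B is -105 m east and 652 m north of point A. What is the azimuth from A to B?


az = atan2(-105, 652) = -9.1 deg
adjusted to 0-360: 350.9 degrees

350.9 degrees


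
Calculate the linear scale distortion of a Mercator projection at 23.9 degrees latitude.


SF = 1 / cos(23.9) = 1 / 0.914254 = 1.094

1.094


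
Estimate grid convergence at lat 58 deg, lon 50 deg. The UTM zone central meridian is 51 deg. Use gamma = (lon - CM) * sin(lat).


gamma = (50 - 51) * sin(58) = -1 * 0.848048 = -0.848 degrees

-0.848 degrees


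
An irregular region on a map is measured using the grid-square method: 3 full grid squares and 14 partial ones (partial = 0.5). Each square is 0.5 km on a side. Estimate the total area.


effective squares = 3 + 14 * 0.5 = 10.0
area = 10.0 * 0.25 = 2.5 km^2

2.5 km^2


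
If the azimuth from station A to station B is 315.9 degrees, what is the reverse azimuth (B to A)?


back azimuth = (315.9 + 180) mod 360 = 135.9 degrees

135.9 degrees


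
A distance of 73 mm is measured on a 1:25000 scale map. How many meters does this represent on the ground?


ground = 73 mm * 25000 / 1000 = 1825.0 m

1825.0 m


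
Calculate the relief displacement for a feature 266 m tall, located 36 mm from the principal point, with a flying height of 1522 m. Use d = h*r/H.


d = h * r / H = 266 * 36 / 1522 = 6.29 mm

6.29 mm


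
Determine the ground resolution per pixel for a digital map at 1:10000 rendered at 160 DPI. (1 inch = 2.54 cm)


pixel_cm = 2.54 / 160 = 0.015875 cm
ground = pixel_cm * 10000 / 100 = 2.54 * 10000 / (160 * 100) = 25400 / 16000 ≈ 1.59 m

1.59 m


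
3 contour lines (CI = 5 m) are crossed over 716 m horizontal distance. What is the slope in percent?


elevation change = 3 * 5 = 15 m
slope = 15 / 716 * 100 = 2.1%

2.1%


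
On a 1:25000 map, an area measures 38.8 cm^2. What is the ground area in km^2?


ground_area = 38.8 * (25000/100)^2 = 2425000.0 m^2 = 2.425 km^2

2.425 km^2


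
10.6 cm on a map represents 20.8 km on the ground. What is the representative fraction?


ground = 20.8 km = 2080000 cm; RF denominator = ground / map = 2080000 / 10.6 ≈ 196226; RF = 1:196226

1:196226


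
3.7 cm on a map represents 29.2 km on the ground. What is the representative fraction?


ground = 29.2 km = 2920000 cm; RF denominator = ground / map = 2920000 / 3.7 ≈ 789189; RF = 1:789189

1:789189


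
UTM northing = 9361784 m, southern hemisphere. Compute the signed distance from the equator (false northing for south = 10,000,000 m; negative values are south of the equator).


For southern: actual = 9361784 - 10000000 = -638216 m

-638216 m


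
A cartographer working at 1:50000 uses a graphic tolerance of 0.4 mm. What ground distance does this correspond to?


ground = 0.4 mm * 50000 / 1000 = 20.0 m

20.0 m


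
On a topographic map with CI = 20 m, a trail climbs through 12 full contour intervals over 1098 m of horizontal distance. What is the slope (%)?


elevation change = 12 * 20 = 240 m
slope = 240 / 1098 * 100 = 21.9%

21.9%


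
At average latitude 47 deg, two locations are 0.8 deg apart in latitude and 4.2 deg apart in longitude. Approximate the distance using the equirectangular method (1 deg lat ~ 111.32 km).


dlat_km = 0.8 * 111.32 = 89.056
dlon_km = 4.2 * 111.32 * cos(47) ≈ 318.864
dist = sqrt(89.056^2 + 318.864^2) ≈ 331.1 km

331.1 km


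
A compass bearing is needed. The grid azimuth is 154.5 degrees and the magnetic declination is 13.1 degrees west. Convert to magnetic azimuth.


magnetic azimuth = grid azimuth - declination (east +ve)
mag_az = 154.5 - -13.1 = 167.6 degrees

167.6 degrees


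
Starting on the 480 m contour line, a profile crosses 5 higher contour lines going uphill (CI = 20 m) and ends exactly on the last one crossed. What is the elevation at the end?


elevation = 480 + 5 * 20 = 580 m

580 m


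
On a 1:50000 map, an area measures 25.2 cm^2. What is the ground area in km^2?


ground_area = 25.2 * (50000/100)^2 = 6300000.0 m^2 = 6.3 km^2

6.3 km^2


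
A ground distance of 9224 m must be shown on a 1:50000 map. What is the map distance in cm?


map_cm = 9224 * 100 / 50000 = 18.448 cm ≈ 18.45 cm

18.45 cm


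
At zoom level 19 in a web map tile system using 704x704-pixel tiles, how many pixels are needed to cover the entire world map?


tiles per axis = 2^19 = 524288
total tiles = 524288^2 = 274877906944
pixels per axis = 524288 * 704 = 369098752
total pixels = 369098752^2 = 136233888727957504

136233888727957504 pixels


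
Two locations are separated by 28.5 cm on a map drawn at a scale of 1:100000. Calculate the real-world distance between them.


ground = 28.5 cm * 100000 / 100 = 28500.0 m = 28.5 km

28.5 km


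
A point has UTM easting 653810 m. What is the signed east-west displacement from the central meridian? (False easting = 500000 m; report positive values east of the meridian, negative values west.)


displacement = 653810 - 500000 = 153810 m

153810 m


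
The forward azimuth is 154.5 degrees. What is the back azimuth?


back azimuth = (154.5 + 180) mod 360 = 334.5 degrees

334.5 degrees


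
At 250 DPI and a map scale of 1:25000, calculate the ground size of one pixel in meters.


pixel_cm = 2.54 / 250 = 0.01016 cm
ground = pixel_cm * 25000 / 100 = 2.54 * 25000 / (250 * 100) = 63500 / 25000 = 2.54 m

2.54 m


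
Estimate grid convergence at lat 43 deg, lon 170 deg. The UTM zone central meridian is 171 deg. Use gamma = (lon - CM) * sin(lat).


gamma = (170 - 171) * sin(43) = -1 * 0.681998 = -0.682 degrees

-0.682 degrees


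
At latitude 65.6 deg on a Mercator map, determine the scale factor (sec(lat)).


SF = 1 / cos(65.6) = 1 / 0.413104 = 2.421

2.421


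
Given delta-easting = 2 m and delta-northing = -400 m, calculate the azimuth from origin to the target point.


az = atan2(2, -400) = 179.7 deg
adjusted to 0-360: 179.7 degrees

179.7 degrees


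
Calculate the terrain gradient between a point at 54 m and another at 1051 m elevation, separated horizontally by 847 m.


gradient = (1051 - 54) / 847 = 997 / 847 = 1.1771

1.1771


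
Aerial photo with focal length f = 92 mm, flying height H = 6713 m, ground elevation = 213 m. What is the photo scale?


scale = f / (H - h) = 92 mm / 6500 m = 92 / 6500000 = 1:70652

1:70652


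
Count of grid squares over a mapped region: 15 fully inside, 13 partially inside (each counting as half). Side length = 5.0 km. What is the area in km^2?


effective squares = 15 + 13 * 0.5 = 21.5
area = 21.5 * 25.0 = 537.5 km^2

537.5 km^2


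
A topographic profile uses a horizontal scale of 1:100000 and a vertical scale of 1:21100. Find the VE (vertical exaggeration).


VE = horizontal_scale / vertical_scale = 100000 / 21100 ≈ 4.7

4.7x


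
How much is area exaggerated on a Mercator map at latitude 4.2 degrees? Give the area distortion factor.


area_distortion = 1/cos^2(4.2) = 1.005

1.005


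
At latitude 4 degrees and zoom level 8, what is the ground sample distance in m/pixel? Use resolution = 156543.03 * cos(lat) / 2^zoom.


res = 156543.03 * cos(4) / 2^8 = 156543.03 * 0.99756405 / 256 = 610.01 m/pixel

610.01 m/pixel


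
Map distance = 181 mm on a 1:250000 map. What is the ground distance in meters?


ground = 181 mm * 250000 / 1000 = 45250.0 m

45250.0 m


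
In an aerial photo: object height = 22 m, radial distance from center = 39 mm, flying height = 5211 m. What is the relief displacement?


d = h * r / H = 22 * 39 / 5211 = 0.16 mm

0.16 mm


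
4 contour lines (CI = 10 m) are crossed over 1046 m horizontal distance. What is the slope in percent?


elevation change = 4 * 10 = 40 m
slope = 40 / 1046 * 100 = 3.8%

3.8%


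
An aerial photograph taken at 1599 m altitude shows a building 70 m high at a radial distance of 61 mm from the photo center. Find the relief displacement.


d = h * r / H = 70 * 61 / 1599 = 2.67 mm

2.67 mm


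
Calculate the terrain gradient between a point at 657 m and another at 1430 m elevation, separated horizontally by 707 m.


gradient = (1430 - 657) / 707 = 773 / 707 = 1.0934

1.0934


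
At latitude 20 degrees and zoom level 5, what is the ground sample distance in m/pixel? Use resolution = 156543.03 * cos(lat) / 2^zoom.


res = 156543.03 * cos(20) / 2^5 = 156543.03 * 0.93969262 / 32 = 4596.95 m/pixel

4596.95 m/pixel


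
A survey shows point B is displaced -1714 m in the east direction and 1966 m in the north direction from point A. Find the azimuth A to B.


az = atan2(-1714, 1966) = -41.1 deg
adjusted to 0-360: 318.9 degrees

318.9 degrees


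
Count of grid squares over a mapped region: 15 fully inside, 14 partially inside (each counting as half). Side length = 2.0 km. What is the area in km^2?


effective squares = 15 + 14 * 0.5 = 22.0
area = 22.0 * 4.0 = 88.0 km^2

88.0 km^2


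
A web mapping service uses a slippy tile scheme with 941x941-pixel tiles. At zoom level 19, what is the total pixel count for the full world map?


tiles per axis = 2^19 = 524288
total tiles = 524288^2 = 274877906944
pixels per axis = 524288 * 941 = 493355008
total pixels = 493355008^2 = 243399163918680064

243399163918680064 pixels


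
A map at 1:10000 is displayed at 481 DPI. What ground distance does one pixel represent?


pixel_cm = 2.54 / 481 ≈ 0.005281 cm
ground = pixel_cm * 10000 / 100 = 2.54 * 10000 / (481 * 100) = 25400 / 48100 ≈ 0.53 m

0.53 m


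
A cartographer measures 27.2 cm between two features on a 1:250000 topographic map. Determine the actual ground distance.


ground = 27.2 cm * 250000 / 100 = 68000.0 m = 68.0 km

68.0 km


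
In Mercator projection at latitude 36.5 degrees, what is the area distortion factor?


area_distortion = 1/cos^2(36.5) = 1.548

1.548


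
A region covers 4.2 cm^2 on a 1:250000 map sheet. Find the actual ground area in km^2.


ground_area = 4.2 * (250000/100)^2 = 26250000.0 m^2 = 26.25 km^2

26.25 km^2


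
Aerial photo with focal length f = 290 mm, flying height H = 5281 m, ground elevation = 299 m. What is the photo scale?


scale = f / (H - h) = 290 mm / 4982 m = 290 / 4982000 = 1:17179

1:17179


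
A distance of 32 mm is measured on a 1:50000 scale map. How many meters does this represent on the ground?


ground = 32 mm * 50000 / 1000 = 1600.0 m

1600.0 m


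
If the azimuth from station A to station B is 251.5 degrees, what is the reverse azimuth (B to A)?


back azimuth = (251.5 + 180) mod 360 = 71.5 degrees

71.5 degrees


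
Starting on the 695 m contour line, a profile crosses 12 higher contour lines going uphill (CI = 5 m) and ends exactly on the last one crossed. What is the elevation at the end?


elevation = 695 + 12 * 5 = 755 m

755 m


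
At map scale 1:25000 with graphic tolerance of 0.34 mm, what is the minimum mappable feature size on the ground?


ground = 0.34 mm * 25000 / 1000 = 8.5 m

8.5 m


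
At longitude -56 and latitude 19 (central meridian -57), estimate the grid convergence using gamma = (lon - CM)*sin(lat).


gamma = (-56 - -57) * sin(19) = 1 * 0.325568 = 0.326 degrees

0.326 degrees


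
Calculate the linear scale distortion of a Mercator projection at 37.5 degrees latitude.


SF = 1 / cos(37.5) = 1 / 0.793353 = 1.26

1.26


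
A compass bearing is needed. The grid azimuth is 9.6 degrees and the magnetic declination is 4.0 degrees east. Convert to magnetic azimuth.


magnetic azimuth = grid azimuth - declination (east +ve)
mag_az = 9.6 - 4.0 = 5.6 degrees

5.6 degrees


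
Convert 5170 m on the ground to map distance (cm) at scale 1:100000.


map_cm = 5170 * 100 / 100000 = 5.17 cm

5.17 cm


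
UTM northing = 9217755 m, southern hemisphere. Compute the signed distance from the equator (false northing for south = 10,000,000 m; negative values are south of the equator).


For southern: actual = 9217755 - 10000000 = -782245 m

-782245 m


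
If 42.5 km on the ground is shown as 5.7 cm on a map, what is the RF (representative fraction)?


ground = 42.5 km = 4250000 cm; RF denominator = ground / map = 4250000 / 5.7 ≈ 745614; RF = 1:745614

1:745614


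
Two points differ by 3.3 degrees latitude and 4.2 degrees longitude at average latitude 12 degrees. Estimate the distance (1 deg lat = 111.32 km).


dlat_km = 3.3 * 111.32 = 367.356
dlon_km = 4.2 * 111.32 * cos(12) ≈ 457.327
dist = sqrt(367.356^2 + 457.327^2) ≈ 586.6 km

586.6 km


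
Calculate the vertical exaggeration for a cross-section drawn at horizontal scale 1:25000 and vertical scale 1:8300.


VE = horizontal_scale / vertical_scale = 25000 / 8300 ≈ 3.0

3.0x


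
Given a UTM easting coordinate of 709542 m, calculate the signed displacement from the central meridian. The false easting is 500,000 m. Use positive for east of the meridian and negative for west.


displacement = 709542 - 500000 = 209542 m

209542 m


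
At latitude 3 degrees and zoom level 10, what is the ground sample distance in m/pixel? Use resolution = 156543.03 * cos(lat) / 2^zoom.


res = 156543.03 * cos(3) / 2^10 = 156543.03 * 0.99862953 / 1024 = 152.66 m/pixel

152.66 m/pixel


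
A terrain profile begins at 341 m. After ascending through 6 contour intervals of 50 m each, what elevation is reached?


elevation = 341 + 6 * 50 = 641 m

641 m


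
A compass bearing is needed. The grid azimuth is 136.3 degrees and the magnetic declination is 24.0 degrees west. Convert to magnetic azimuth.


magnetic azimuth = grid azimuth - declination (east +ve)
mag_az = 136.3 - -24.0 = 160.3 degrees

160.3 degrees


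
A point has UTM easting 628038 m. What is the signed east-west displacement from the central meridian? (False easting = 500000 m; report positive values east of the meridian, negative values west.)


displacement = 628038 - 500000 = 128038 m

128038 m


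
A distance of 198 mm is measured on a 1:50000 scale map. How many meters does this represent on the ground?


ground = 198 mm * 50000 / 1000 = 9900.0 m

9900.0 m


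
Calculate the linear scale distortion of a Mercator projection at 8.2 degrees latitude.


SF = 1 / cos(8.2) = 1 / 0.989776 = 1.01

1.01


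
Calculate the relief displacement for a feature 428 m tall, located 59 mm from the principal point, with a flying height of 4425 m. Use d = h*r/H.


d = h * r / H = 428 * 59 / 4425 = 5.71 mm

5.71 mm


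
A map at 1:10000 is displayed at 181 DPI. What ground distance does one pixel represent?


pixel_cm = 2.54 / 181 ≈ 0.014033 cm
ground = pixel_cm * 10000 / 100 = 2.54 * 10000 / (181 * 100) = 25400 / 18100 ≈ 1.4 m

1.4 m


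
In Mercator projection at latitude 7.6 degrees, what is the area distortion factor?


area_distortion = 1/cos^2(7.6) = 1.018

1.018


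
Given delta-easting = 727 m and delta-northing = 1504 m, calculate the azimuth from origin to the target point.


az = atan2(727, 1504) = 25.8 deg
adjusted to 0-360: 25.8 degrees

25.8 degrees


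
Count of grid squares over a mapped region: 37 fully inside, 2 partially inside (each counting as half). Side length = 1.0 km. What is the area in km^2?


effective squares = 37 + 2 * 0.5 = 38.0
area = 38.0 * 1.0 = 38.0 km^2

38.0 km^2


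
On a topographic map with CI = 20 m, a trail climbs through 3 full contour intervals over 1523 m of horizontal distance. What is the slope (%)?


elevation change = 3 * 20 = 60 m
slope = 60 / 1523 * 100 = 3.9%

3.9%


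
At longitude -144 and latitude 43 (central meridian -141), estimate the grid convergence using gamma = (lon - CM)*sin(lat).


gamma = (-144 - -141) * sin(43) = -3 * 0.681998 = -2.046 degrees

-2.046 degrees


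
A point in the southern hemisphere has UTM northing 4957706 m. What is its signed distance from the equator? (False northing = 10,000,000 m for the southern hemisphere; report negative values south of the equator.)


For southern: actual = 4957706 - 10000000 = -5042294 m

-5042294 m


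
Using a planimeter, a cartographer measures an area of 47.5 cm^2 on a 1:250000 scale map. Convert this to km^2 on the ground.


ground_area = 47.5 * (250000/100)^2 = 296875000.0 m^2 = 296.875 km^2

296.875 km^2


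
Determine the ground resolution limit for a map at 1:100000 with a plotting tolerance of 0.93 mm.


ground = 0.93 mm * 100000 / 1000 = 93.0 m

93.0 m


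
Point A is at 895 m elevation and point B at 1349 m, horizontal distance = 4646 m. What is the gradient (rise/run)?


gradient = (1349 - 895) / 4646 = 454 / 4646 = 0.0977

0.0977


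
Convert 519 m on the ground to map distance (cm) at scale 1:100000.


map_cm = 519 * 100 / 100000 = 0.519 cm ≈ 0.52 cm

0.52 cm


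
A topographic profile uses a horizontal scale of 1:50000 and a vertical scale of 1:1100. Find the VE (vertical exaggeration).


VE = horizontal_scale / vertical_scale = 50000 / 1100 ≈ 45.5

45.5x


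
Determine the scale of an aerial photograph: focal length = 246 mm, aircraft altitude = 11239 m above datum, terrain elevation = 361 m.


scale = f / (H - h) = 246 mm / 10878 m = 246 / 10878000 = 1:44220

1:44220


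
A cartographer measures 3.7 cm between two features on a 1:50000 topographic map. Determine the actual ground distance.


ground = 3.7 cm * 50000 / 100 = 1850.0 m = 1.85 km

1.85 km


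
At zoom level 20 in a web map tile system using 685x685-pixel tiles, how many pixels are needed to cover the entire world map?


tiles per axis = 2^20 = 1048576
total tiles = 1048576^2 = 1099511627776
pixels per axis = 1048576 * 685 = 718274560
total pixels = 718274560^2 = 515918343543193600

515918343543193600 pixels


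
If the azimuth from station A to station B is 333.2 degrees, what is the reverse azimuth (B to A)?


back azimuth = (333.2 + 180) mod 360 = 153.2 degrees

153.2 degrees
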